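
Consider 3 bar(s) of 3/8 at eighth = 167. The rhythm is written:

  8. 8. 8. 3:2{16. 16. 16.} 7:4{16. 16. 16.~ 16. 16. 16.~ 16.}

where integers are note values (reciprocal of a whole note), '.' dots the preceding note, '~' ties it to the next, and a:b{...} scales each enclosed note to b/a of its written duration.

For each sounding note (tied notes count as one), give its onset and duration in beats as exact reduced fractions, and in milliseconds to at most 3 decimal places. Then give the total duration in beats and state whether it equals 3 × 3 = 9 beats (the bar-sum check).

1) 0.0ms=0b +538.922ms=3/2b
2) 538.922ms=3/2b +538.922ms=3/2b
3) 1077.844ms=3b +538.922ms=3/2b
4) 1616.766ms=9/2b +179.641ms=1/2b
5) 1796.407ms=5b +179.641ms=1/2b
6) 1976.048ms=11/2b +179.641ms=1/2b
7) 2155.689ms=6b +153.978ms=3/7b
8) 2309.666ms=45/7b +153.978ms=3/7b
9) 2463.644ms=48/7b +307.956ms=6/7b
10) 2771.6ms=54/7b +153.978ms=3/7b
11) 2925.577ms=57/7b +307.956ms=6/7b
Σ=9b of 9 (167bpm 3/8) — PASS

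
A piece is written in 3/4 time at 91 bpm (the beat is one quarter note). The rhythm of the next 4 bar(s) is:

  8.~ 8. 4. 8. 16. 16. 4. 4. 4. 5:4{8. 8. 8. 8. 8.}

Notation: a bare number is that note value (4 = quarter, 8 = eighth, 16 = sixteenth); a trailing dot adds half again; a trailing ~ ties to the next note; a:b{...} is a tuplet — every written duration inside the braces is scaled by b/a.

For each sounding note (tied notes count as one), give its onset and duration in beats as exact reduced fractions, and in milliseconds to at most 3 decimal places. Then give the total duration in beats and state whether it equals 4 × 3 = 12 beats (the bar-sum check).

1) 0.0ms=0b +989.011ms=3/2b
2) 989.011ms=3/2b +989.011ms=3/2b
3) 1978.022ms=3b +494.505ms=3/4b
4) 2472.527ms=15/4b +247.253ms=3/8b
5) 2719.78ms=33/8b +247.253ms=3/8b
6) 2967.033ms=9/2b +989.011ms=3/2b
7) 3956.044ms=6b +989.011ms=3/2b
8) 4945.055ms=15/2b +989.011ms=3/2b
9) 5934.066ms=9b +395.604ms=3/5b
10) 6329.67ms=48/5b +395.604ms=3/5b
11) 6725.275ms=51/5b +395.604ms=3/5b
12) 7120.879ms=54/5b +395.604ms=3/5b
13) 7516.484ms=57/5b +395.604ms=3/5b
Σ=12b of 12 (91bpm 3/4) — PASS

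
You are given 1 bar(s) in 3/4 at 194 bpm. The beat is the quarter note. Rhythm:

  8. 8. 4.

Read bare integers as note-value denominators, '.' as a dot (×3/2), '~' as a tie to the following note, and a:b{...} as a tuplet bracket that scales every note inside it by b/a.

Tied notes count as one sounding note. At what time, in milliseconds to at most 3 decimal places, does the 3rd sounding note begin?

1. 0.0ms @ 0 + 231.959ms (3/4)
2. 231.959ms @ 3/4 + 231.959ms (3/4)
3. 463.918ms @ 3/2 + 463.918ms (3/2)

note 3 onset = 3/2b = 463.918ms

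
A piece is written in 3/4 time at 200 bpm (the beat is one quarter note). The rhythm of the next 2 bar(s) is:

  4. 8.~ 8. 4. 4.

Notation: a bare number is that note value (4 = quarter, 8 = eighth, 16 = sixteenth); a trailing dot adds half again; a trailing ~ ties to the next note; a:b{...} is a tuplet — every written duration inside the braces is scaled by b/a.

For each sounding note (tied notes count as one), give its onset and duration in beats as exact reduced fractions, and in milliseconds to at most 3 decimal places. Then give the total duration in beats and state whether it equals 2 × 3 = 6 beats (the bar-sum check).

1) 0.0ms=0b +450.0ms=3/2b
2) 450.0ms=3/2b +450.0ms=3/2b
3) 900.0ms=3b +450.0ms=3/2b
4) 1350.0ms=9/2b +450.0ms=3/2b
Σ=6b of 6 (200bpm 3/4) — PASS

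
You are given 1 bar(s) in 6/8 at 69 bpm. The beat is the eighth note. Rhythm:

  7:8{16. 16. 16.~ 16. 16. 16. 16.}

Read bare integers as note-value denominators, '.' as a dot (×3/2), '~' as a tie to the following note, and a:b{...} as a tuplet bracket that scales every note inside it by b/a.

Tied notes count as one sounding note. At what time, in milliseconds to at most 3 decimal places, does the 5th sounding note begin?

1. 0.0ms @ 0 + 745.342ms (6/7)
2. 745.342ms @ 6/7 + 745.342ms (6/7)
3. 1490.683ms @ 12/7 + 1490.683ms (12/7)
4. 2981.366ms @ 24/7 + 745.342ms (6/7)
5. 3726.708ms @ 30/7 + 745.342ms (6/7)
6. 4472.05ms @ 36/7 + 745.342ms (6/7)

note 5 onset = 30/7b = 3726.708ms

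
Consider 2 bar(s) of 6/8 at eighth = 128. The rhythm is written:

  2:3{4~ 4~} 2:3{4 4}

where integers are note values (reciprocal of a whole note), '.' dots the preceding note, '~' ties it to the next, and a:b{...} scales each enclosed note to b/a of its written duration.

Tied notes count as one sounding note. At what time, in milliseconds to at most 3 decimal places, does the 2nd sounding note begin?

note 2 onset = 9b = 4218.75ms

1. 0.0ms @ 0 + 4218.75ms (9)
2. 4218.75ms @ 9 + 1406.25ms (3)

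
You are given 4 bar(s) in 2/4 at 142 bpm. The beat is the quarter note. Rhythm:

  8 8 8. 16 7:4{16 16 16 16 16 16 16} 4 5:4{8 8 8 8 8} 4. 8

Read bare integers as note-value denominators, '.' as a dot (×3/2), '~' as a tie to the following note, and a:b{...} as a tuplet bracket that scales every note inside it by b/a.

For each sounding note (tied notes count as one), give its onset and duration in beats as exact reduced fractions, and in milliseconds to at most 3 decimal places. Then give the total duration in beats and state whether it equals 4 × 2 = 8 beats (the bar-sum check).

1) 0.0ms=0b +211.268ms=1/2b
2) 211.268ms=1/2b +211.268ms=1/2b
3) 422.535ms=1b +316.901ms=3/4b
4) 739.437ms=7/4b +105.634ms=1/4b
5) 845.07ms=2b +60.362ms=1/7b
6) 905.433ms=15/7b +60.362ms=1/7b
7) 965.795ms=16/7b +60.362ms=1/7b
8) 1026.157ms=17/7b +60.362ms=1/7b
9) 1086.519ms=18/7b +60.362ms=1/7b
10) 1146.881ms=19/7b +60.362ms=1/7b
11) 1207.243ms=20/7b +60.362ms=1/7b
12) 1267.606ms=3b +422.535ms=1b
13) 1690.141ms=4b +169.014ms=2/5b
14) 1859.155ms=22/5b +169.014ms=2/5b
15) 2028.169ms=24/5b +169.014ms=2/5b
16) 2197.183ms=26/5b +169.014ms=2/5b
17) 2366.197ms=28/5b +169.014ms=2/5b
18) 2535.211ms=6b +633.803ms=3/2b
19) 3169.014ms=15/2b +211.268ms=1/2b
Σ=8b of 8 (142bpm 2/4) — PASS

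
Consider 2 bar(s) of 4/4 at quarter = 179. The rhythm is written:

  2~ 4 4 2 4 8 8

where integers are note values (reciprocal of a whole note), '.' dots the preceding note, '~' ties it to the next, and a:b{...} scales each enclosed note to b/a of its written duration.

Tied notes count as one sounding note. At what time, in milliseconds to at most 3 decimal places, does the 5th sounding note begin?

note 5 onset = 7b = 2346.369ms

1. 0.0ms @ 0 + 1005.587ms (3)
2. 1005.587ms @ 3 + 335.196ms (1)
3. 1340.782ms @ 4 + 670.391ms (2)
4. 2011.173ms @ 6 + 335.196ms (1)
5. 2346.369ms @ 7 + 167.598ms (1/2)
6. 2513.966ms @ 15/2 + 167.598ms (1/2)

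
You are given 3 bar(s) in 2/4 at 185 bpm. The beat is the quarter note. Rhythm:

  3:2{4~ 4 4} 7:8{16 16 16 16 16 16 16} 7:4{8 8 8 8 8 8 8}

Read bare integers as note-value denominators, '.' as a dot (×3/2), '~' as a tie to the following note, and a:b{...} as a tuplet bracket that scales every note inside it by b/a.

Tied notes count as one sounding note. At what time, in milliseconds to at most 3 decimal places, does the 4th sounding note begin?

note 4 onset = 16/7b = 741.313ms

1. 0.0ms @ 0 + 432.432ms (4/3)
2. 432.432ms @ 4/3 + 216.216ms (2/3)
3. 648.649ms @ 2 + 92.664ms (2/7)
4. 741.313ms @ 16/7 + 92.664ms (2/7)
5. 833.977ms @ 18/7 + 92.664ms (2/7)
6. 926.641ms @ 20/7 + 92.664ms (2/7)
7. 1019.305ms @ 22/7 + 92.664ms (2/7)
8. 1111.969ms @ 24/7 + 92.664ms (2/7)
9. 1204.633ms @ 26/7 + 92.664ms (2/7)
10. 1297.297ms @ 4 + 92.664ms (2/7)
11. 1389.961ms @ 30/7 + 92.664ms (2/7)
12. 1482.625ms @ 32/7 + 92.664ms (2/7)
13. 1575.29ms @ 34/7 + 92.664ms (2/7)
14. 1667.954ms @ 36/7 + 92.664ms (2/7)
15. 1760.618ms @ 38/7 + 92.664ms (2/7)
16. 1853.282ms @ 40/7 + 92.664ms (2/7)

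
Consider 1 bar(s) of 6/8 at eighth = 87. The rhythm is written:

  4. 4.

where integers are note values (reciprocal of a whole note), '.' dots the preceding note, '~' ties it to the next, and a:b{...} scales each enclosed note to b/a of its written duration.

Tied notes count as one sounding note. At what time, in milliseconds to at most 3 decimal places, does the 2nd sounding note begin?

1. 0.0ms @ 0 + 2068.966ms (3)
2. 2068.966ms @ 3 + 2068.966ms (3)

note 2 onset = 3b = 2068.966ms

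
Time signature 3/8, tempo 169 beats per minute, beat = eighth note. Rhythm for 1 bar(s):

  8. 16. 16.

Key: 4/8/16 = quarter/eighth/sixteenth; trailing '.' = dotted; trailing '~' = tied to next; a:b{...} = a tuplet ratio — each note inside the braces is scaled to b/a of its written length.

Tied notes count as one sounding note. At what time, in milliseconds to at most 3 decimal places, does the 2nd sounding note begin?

1. 0.0ms @ 0 + 532.544ms (3/2)
2. 532.544ms @ 3/2 + 266.272ms (3/4)
3. 798.817ms @ 9/4 + 266.272ms (3/4)

note 2 onset = 3/2b = 532.544ms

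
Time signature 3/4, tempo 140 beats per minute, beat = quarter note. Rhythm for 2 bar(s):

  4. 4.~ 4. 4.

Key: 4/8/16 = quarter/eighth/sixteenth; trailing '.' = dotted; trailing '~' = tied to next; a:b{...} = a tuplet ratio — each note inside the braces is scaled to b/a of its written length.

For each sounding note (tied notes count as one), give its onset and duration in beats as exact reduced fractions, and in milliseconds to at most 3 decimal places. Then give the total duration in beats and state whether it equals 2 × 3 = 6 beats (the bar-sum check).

1) 0.0ms=0b +642.857ms=3/2b
2) 642.857ms=3/2b +1285.714ms=3b
3) 1928.571ms=9/2b +642.857ms=3/2b
Σ=6b of 6 (140bpm 3/4) — PASS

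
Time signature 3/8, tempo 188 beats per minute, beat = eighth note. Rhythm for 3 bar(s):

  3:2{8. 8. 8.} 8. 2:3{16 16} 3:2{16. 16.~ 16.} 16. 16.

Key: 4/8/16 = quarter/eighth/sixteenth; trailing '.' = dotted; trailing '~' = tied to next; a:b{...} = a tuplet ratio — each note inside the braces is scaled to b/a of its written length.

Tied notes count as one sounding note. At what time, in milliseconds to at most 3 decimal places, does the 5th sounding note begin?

1. 0.0ms @ 0 + 319.149ms (1)
2. 319.149ms @ 1 + 319.149ms (1)
3. 638.298ms @ 2 + 319.149ms (1)
4. 957.447ms @ 3 + 478.723ms (3/2)
5. 1436.17ms @ 9/2 + 239.362ms (3/4)
6. 1675.532ms @ 21/4 + 239.362ms (3/4)
7. 1914.894ms @ 6 + 159.574ms (1/2)
8. 2074.468ms @ 13/2 + 319.149ms (1)
9. 2393.617ms @ 15/2 + 239.362ms (3/4)
10. 2632.979ms @ 33/4 + 239.362ms (3/4)

note 5 onset = 9/2b = 1436.17ms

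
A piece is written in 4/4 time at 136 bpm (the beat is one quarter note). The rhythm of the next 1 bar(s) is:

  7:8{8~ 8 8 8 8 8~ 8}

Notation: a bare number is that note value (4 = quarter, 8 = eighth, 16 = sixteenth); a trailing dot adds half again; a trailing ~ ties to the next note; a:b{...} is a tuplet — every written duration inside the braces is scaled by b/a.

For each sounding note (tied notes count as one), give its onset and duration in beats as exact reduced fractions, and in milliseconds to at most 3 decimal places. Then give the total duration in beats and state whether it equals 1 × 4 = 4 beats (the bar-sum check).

1) 0.0ms=0b +504.202ms=8/7b
2) 504.202ms=8/7b +252.101ms=4/7b
3) 756.303ms=12/7b +252.101ms=4/7b
4) 1008.403ms=16/7b +252.101ms=4/7b
5) 1260.504ms=20/7b +504.202ms=8/7b
Σ=4b of 4 (136bpm 4/4) — PASS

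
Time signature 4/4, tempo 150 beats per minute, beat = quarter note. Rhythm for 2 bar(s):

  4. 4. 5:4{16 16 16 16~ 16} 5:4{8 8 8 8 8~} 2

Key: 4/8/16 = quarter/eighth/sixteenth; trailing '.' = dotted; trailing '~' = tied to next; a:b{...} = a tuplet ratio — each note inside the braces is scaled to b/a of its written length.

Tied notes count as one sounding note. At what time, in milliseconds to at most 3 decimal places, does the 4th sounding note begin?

1. 0.0ms @ 0 + 600.0ms (3/2)
2. 600.0ms @ 3/2 + 600.0ms (3/2)
3. 1200.0ms @ 3 + 80.0ms (1/5)
4. 1280.0ms @ 16/5 + 80.0ms (1/5)
5. 1360.0ms @ 17/5 + 80.0ms (1/5)
6. 1440.0ms @ 18/5 + 160.0ms (2/5)
7. 1600.0ms @ 4 + 160.0ms (2/5)
8. 1760.0ms @ 22/5 + 160.0ms (2/5)
9. 1920.0ms @ 24/5 + 160.0ms (2/5)
10. 2080.0ms @ 26/5 + 160.0ms (2/5)
11. 2240.0ms @ 28/5 + 960.0ms (12/5)

note 4 onset = 16/5b = 1280.0ms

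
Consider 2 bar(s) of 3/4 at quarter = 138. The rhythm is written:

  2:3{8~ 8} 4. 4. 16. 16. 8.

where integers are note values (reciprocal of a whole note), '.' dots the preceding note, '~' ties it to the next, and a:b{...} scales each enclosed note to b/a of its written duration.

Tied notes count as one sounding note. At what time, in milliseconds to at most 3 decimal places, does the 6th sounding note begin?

note 6 onset = 21/4b = 2282.609ms

1. 0.0ms @ 0 + 652.174ms (3/2)
2. 652.174ms @ 3/2 + 652.174ms (3/2)
3. 1304.348ms @ 3 + 652.174ms (3/2)
4. 1956.522ms @ 9/2 + 163.043ms (3/8)
5. 2119.565ms @ 39/8 + 163.043ms (3/8)
6. 2282.609ms @ 21/4 + 326.087ms (3/4)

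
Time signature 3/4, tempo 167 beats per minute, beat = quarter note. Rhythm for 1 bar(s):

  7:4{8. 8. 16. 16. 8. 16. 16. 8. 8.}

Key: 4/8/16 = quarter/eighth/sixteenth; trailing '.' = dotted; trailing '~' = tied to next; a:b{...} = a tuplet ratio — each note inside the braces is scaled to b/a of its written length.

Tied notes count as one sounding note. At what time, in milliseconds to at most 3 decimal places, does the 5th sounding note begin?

1. 0.0ms @ 0 + 153.978ms (3/7)
2. 153.978ms @ 3/7 + 153.978ms (3/7)
3. 307.956ms @ 6/7 + 76.989ms (3/14)
4. 384.944ms @ 15/14 + 76.989ms (3/14)
5. 461.933ms @ 9/7 + 153.978ms (3/7)
6. 615.911ms @ 12/7 + 76.989ms (3/14)
7. 692.9ms @ 27/14 + 76.989ms (3/14)
8. 769.889ms @ 15/7 + 153.978ms (3/7)
9. 923.867ms @ 18/7 + 153.978ms (3/7)

note 5 onset = 9/7b = 461.933ms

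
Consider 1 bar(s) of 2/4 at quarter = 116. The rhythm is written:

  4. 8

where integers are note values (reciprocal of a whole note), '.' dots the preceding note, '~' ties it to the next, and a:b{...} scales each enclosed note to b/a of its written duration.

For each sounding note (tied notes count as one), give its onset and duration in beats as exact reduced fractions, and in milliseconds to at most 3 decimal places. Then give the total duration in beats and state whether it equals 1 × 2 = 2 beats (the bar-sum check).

1) 0.0ms=0b +775.862ms=3/2b
2) 775.862ms=3/2b +258.621ms=1/2b
Σ=2b of 2 (116bpm 2/4) — PASS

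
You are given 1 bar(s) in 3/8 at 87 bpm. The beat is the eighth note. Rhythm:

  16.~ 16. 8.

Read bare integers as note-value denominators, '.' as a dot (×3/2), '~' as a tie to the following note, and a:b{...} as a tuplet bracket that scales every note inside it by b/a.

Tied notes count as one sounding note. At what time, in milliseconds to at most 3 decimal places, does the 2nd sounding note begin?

1. 0.0ms @ 0 + 1034.483ms (3/2)
2. 1034.483ms @ 3/2 + 1034.483ms (3/2)

note 2 onset = 3/2b = 1034.483ms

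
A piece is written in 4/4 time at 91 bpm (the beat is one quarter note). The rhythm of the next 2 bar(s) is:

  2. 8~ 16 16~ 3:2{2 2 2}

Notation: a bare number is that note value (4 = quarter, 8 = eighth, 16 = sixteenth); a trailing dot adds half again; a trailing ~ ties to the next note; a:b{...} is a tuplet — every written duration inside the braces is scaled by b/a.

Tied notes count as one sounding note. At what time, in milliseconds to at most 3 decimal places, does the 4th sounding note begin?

1. 0.0ms @ 0 + 1978.022ms (3)
2. 1978.022ms @ 3 + 494.505ms (3/4)
3. 2472.527ms @ 15/4 + 1043.956ms (19/12)
4. 3516.484ms @ 16/3 + 879.121ms (4/3)
5. 4395.604ms @ 20/3 + 879.121ms (4/3)

note 4 onset = 16/3b = 3516.484ms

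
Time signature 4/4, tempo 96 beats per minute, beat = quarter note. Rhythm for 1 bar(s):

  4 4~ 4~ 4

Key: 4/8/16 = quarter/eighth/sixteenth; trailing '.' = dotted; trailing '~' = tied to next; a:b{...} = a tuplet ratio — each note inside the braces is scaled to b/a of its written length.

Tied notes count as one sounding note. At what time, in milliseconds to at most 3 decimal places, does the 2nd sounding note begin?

1. 0.0ms @ 0 + 625.0ms (1)
2. 625.0ms @ 1 + 1875.0ms (3)

note 2 onset = 1b = 625.0ms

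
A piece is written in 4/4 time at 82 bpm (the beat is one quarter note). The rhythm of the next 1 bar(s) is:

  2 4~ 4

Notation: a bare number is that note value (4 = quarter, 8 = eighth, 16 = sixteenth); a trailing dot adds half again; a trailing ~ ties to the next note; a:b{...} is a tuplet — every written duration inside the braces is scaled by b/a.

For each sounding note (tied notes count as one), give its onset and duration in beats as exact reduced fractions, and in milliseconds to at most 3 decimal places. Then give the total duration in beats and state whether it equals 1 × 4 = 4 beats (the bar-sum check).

1) 0.0ms=0b +1463.415ms=2b
2) 1463.415ms=2b +1463.415ms=2b
Σ=4b of 4 (82bpm 4/4) — PASS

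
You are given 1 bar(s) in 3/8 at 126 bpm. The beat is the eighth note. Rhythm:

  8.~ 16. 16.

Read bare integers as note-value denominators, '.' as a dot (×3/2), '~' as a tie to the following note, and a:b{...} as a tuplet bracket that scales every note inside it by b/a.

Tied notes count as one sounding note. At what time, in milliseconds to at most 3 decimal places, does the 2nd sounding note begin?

1. 0.0ms @ 0 + 1071.429ms (9/4)
2. 1071.429ms @ 9/4 + 357.143ms (3/4)

note 2 onset = 9/4b = 1071.429ms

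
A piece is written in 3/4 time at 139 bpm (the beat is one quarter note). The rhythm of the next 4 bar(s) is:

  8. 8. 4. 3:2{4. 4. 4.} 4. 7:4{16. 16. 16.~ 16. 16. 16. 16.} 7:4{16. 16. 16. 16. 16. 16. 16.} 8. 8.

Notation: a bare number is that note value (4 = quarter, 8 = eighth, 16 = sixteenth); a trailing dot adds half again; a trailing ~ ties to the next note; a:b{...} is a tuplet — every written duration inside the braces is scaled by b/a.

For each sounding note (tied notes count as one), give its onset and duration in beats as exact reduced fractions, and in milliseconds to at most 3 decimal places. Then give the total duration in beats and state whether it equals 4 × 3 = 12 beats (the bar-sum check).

1) 0.0ms=0b +323.741ms=3/4b
2) 323.741ms=3/4b +323.741ms=3/4b
3) 647.482ms=3/2b +647.482ms=3/2b
4) 1294.964ms=3b +431.655ms=1b
5) 1726.619ms=4b +431.655ms=1b
6) 2158.273ms=5b +431.655ms=1b
7) 2589.928ms=6b +647.482ms=3/2b
8) 3237.41ms=15/2b +92.497ms=3/14b
9) 3329.908ms=54/7b +92.497ms=3/14b
10) 3422.405ms=111/14b +184.995ms=3/7b
11) 3607.4ms=117/14b +92.497ms=3/14b
12) 3699.897ms=60/7b +92.497ms=3/14b
13) 3792.395ms=123/14b +92.497ms=3/14b
14) 3884.892ms=9b +92.497ms=3/14b
15) 3977.39ms=129/14b +92.497ms=3/14b
16) 4069.887ms=66/7b +92.497ms=3/14b
17) 4162.384ms=135/14b +92.497ms=3/14b
18) 4254.882ms=69/7b +92.497ms=3/14b
19) 4347.379ms=141/14b +92.497ms=3/14b
20) 4439.877ms=72/7b +92.497ms=3/14b
21) 4532.374ms=21/2b +323.741ms=3/4b
22) 4856.115ms=45/4b +323.741ms=3/4b
Σ=12b of 12 (139bpm 3/4) — PASS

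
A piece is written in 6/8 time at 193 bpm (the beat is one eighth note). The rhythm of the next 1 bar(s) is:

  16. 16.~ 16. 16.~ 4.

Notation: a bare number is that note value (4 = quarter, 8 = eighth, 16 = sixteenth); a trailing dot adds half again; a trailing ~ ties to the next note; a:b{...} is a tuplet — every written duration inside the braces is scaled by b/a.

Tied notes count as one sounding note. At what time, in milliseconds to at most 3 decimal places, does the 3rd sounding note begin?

1. 0.0ms @ 0 + 233.161ms (3/4)
2. 233.161ms @ 3/4 + 466.321ms (3/2)
3. 699.482ms @ 9/4 + 1165.803ms (15/4)

note 3 onset = 9/4b = 699.482ms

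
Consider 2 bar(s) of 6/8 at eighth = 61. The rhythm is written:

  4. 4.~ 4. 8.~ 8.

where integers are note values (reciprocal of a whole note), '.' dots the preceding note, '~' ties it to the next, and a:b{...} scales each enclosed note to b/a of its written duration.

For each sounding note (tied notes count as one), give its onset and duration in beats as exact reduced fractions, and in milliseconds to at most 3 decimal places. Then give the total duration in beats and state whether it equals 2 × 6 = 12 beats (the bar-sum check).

1) 0.0ms=0b +2950.82ms=3b
2) 2950.82ms=3b +5901.639ms=6b
3) 8852.459ms=9b +2950.82ms=3b
Σ=12b of 12 (61bpm 6/8) — PASS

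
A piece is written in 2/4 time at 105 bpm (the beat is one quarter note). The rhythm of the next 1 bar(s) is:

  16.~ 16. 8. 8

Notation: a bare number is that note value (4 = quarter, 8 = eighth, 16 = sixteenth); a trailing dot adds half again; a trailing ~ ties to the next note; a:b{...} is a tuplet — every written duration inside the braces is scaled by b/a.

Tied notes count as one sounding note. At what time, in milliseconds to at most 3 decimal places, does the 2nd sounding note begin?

1. 0.0ms @ 0 + 428.571ms (3/4)
2. 428.571ms @ 3/4 + 428.571ms (3/4)
3. 857.143ms @ 3/2 + 285.714ms (1/2)

note 2 onset = 3/4b = 428.571ms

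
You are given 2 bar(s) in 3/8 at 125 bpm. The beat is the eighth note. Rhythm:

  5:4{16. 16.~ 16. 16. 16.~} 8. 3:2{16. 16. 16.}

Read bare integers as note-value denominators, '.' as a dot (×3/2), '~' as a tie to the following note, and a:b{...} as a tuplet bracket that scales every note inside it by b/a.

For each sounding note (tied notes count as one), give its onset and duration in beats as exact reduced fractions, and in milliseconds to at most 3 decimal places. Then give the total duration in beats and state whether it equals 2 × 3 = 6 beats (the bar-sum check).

1) 0.0ms=0b +288.0ms=3/5b
2) 288.0ms=3/5b +576.0ms=6/5b
3) 864.0ms=9/5b +288.0ms=3/5b
4) 1152.0ms=12/5b +1008.0ms=21/10b
5) 2160.0ms=9/2b +240.0ms=1/2b
6) 2400.0ms=5b +240.0ms=1/2b
7) 2640.0ms=11/2b +240.0ms=1/2b
Σ=6b of 6 (125bpm 3/8) — PASS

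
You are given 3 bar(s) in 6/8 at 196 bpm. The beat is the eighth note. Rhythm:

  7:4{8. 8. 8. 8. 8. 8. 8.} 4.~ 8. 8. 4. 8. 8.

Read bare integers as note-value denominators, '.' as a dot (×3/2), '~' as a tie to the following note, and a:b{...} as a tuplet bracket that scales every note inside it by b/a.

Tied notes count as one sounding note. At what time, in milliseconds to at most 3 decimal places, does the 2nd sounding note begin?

1. 0.0ms @ 0 + 262.391ms (6/7)
2. 262.391ms @ 6/7 + 262.391ms (6/7)
3. 524.781ms @ 12/7 + 262.391ms (6/7)
4. 787.172ms @ 18/7 + 262.391ms (6/7)
5. 1049.563ms @ 24/7 + 262.391ms (6/7)
6. 1311.953ms @ 30/7 + 262.391ms (6/7)
7. 1574.344ms @ 36/7 + 262.391ms (6/7)
8. 1836.735ms @ 6 + 1377.551ms (9/2)
9. 3214.286ms @ 21/2 + 459.184ms (3/2)
10. 3673.469ms @ 12 + 918.367ms (3)
11. 4591.837ms @ 15 + 459.184ms (3/2)
12. 5051.02ms @ 33/2 + 459.184ms (3/2)

note 2 onset = 6/7b = 262.391ms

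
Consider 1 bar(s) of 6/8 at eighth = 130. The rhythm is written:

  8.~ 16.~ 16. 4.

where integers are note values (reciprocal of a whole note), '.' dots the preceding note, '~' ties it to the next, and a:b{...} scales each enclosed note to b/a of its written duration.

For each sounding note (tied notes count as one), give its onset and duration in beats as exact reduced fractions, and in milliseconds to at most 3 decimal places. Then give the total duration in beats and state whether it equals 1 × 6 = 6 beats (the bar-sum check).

1) 0.0ms=0b +1384.615ms=3b
2) 1384.615ms=3b +1384.615ms=3b
Σ=6b of 6 (130bpm 6/8) — PASS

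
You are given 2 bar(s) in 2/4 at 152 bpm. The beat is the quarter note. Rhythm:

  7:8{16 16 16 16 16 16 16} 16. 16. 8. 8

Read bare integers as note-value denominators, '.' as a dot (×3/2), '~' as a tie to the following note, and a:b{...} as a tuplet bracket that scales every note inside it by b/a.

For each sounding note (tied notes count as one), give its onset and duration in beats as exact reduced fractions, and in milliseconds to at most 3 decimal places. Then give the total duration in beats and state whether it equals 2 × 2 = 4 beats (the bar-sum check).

1) 0.0ms=0b +112.782ms=2/7b
2) 112.782ms=2/7b +112.782ms=2/7b
3) 225.564ms=4/7b +112.782ms=2/7b
4) 338.346ms=6/7b +112.782ms=2/7b
5) 451.128ms=8/7b +112.782ms=2/7b
6) 563.91ms=10/7b +112.782ms=2/7b
7) 676.692ms=12/7b +112.782ms=2/7b
8) 789.474ms=2b +148.026ms=3/8b
9) 937.5ms=19/8b +148.026ms=3/8b
10) 1085.526ms=11/4b +296.053ms=3/4b
11) 1381.579ms=7/2b +197.368ms=1/2b
Σ=4b of 4 (152bpm 2/4) — PASS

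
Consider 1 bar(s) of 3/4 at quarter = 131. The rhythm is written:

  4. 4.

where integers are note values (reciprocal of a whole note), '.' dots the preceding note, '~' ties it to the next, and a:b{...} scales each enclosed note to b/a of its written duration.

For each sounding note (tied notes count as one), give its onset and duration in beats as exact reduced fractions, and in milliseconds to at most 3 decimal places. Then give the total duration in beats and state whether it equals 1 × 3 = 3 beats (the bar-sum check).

1) 0.0ms=0b +687.023ms=3/2b
2) 687.023ms=3/2b +687.023ms=3/2b
Σ=3b of 3 (131bpm 3/4) — PASS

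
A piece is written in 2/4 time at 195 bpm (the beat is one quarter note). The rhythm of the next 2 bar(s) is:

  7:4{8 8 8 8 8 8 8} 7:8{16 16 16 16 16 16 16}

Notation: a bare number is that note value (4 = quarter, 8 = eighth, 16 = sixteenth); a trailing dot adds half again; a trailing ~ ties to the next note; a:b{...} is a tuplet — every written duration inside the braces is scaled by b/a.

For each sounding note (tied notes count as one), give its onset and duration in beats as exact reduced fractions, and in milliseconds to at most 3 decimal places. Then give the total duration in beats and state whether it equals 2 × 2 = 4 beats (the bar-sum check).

1) 0.0ms=0b +87.912ms=2/7b
2) 87.912ms=2/7b +87.912ms=2/7b
3) 175.824ms=4/7b +87.912ms=2/7b
4) 263.736ms=6/7b +87.912ms=2/7b
5) 351.648ms=8/7b +87.912ms=2/7b
6) 439.56ms=10/7b +87.912ms=2/7b
7) 527.473ms=12/7b +87.912ms=2/7b
8) 615.385ms=2b +87.912ms=2/7b
9) 703.297ms=16/7b +87.912ms=2/7b
10) 791.209ms=18/7b +87.912ms=2/7b
11) 879.121ms=20/7b +87.912ms=2/7b
12) 967.033ms=22/7b +87.912ms=2/7b
13) 1054.945ms=24/7b +87.912ms=2/7b
14) 1142.857ms=26/7b +87.912ms=2/7b
Σ=4b of 4 (195bpm 2/4) — PASS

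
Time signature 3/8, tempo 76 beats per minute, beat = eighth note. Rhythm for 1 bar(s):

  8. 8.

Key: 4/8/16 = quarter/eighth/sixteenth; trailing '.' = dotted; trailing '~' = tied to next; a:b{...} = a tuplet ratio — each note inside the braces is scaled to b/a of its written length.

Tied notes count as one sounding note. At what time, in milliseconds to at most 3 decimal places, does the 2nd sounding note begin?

1. 0.0ms @ 0 + 1184.211ms (3/2)
2. 1184.211ms @ 3/2 + 1184.211ms (3/2)

note 2 onset = 3/2b = 1184.211ms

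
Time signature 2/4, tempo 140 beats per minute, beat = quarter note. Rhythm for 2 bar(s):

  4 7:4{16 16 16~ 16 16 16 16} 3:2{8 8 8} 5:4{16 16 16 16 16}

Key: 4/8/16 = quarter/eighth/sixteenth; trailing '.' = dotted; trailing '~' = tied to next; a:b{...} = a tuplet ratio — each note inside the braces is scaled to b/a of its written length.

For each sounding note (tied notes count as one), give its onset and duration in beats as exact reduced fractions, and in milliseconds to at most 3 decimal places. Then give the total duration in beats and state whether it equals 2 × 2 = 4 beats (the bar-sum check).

1) 0.0ms=0b +428.571ms=1b
2) 428.571ms=1b +61.224ms=1/7b
3) 489.796ms=8/7b +61.224ms=1/7b
4) 551.02ms=9/7b +122.449ms=2/7b
5) 673.469ms=11/7b +61.224ms=1/7b
6) 734.694ms=12/7b +61.224ms=1/7b
7) 795.918ms=13/7b +61.224ms=1/7b
8) 857.143ms=2b +142.857ms=1/3b
9) 1000.0ms=7/3b +142.857ms=1/3b
10) 1142.857ms=8/3b +142.857ms=1/3b
11) 1285.714ms=3b +85.714ms=1/5b
12) 1371.429ms=16/5b +85.714ms=1/5b
13) 1457.143ms=17/5b +85.714ms=1/5b
14) 1542.857ms=18/5b +85.714ms=1/5b
15) 1628.571ms=19/5b +85.714ms=1/5b
Σ=4b of 4 (140bpm 2/4) — PASS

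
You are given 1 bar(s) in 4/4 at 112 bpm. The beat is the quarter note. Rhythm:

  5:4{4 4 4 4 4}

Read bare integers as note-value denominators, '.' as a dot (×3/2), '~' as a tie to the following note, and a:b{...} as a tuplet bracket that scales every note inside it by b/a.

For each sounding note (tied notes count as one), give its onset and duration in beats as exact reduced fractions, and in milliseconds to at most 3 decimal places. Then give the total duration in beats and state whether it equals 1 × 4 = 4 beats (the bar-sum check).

1) 0.0ms=0b +428.571ms=4/5b
2) 428.571ms=4/5b +428.571ms=4/5b
3) 857.143ms=8/5b +428.571ms=4/5b
4) 1285.714ms=12/5b +428.571ms=4/5b
5) 1714.286ms=16/5b +428.571ms=4/5b
Σ=4b of 4 (112bpm 4/4) — PASS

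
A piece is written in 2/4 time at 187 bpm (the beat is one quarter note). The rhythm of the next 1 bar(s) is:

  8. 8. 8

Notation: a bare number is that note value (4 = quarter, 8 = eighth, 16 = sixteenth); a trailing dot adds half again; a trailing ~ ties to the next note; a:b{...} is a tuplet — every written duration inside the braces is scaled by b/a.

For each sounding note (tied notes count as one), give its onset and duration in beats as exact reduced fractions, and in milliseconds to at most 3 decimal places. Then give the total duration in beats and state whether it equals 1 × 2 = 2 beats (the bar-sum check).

1) 0.0ms=0b +240.642ms=3/4b
2) 240.642ms=3/4b +240.642ms=3/4b
3) 481.283ms=3/2b +160.428ms=1/2b
Σ=2b of 2 (187bpm 2/4) — PASS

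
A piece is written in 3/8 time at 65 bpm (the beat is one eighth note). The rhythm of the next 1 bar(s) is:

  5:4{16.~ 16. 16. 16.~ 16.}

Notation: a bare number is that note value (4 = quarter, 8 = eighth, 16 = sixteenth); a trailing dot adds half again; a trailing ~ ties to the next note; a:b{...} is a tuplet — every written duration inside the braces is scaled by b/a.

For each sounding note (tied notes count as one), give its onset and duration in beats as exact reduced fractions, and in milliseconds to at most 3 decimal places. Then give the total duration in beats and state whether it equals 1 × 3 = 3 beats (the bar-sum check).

1) 0.0ms=0b +1107.692ms=6/5b
2) 1107.692ms=6/5b +553.846ms=3/5b
3) 1661.538ms=9/5b +1107.692ms=6/5b
Σ=3b of 3 (65bpm 3/8) — PASS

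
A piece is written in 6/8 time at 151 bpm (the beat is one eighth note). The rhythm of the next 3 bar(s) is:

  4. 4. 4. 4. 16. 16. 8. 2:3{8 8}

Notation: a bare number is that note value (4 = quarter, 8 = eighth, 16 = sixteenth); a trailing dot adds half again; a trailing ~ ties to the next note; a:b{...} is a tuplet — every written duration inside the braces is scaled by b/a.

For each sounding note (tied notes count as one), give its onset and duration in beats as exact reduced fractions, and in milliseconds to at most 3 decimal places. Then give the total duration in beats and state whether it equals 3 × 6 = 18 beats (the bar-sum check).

1) 0.0ms=0b +1192.053ms=3b
2) 1192.053ms=3b +1192.053ms=3b
3) 2384.106ms=6b +1192.053ms=3b
4) 3576.159ms=9b +1192.053ms=3b
5) 4768.212ms=12b +298.013ms=3/4b
6) 5066.225ms=51/4b +298.013ms=3/4b
7) 5364.238ms=27/2b +596.026ms=3/2b
8) 5960.265ms=15b +596.026ms=3/2b
9) 6556.291ms=33/2b +596.026ms=3/2b
Σ=18b of 18 (151bpm 6/8) — PASS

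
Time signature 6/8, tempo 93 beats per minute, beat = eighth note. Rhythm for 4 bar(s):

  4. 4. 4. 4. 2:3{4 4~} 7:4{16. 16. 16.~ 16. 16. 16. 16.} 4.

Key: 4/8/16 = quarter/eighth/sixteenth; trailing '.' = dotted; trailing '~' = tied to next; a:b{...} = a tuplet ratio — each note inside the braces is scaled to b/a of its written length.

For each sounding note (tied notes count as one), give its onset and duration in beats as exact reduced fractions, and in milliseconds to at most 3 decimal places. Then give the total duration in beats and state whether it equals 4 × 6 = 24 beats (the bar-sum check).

1) 0.0ms=0b +1935.484ms=3b
2) 1935.484ms=3b +1935.484ms=3b
3) 3870.968ms=6b +1935.484ms=3b
4) 5806.452ms=9b +1935.484ms=3b
5) 7741.935ms=12b +1935.484ms=3b
6) 9677.419ms=15b +2211.982ms=24/7b
7) 11889.401ms=129/7b +276.498ms=3/7b
8) 12165.899ms=132/7b +552.995ms=6/7b
9) 12718.894ms=138/7b +276.498ms=3/7b
10) 12995.392ms=141/7b +276.498ms=3/7b
11) 13271.889ms=144/7b +276.498ms=3/7b
12) 13548.387ms=21b +1935.484ms=3b
Σ=24b of 24 (93bpm 6/8) — PASS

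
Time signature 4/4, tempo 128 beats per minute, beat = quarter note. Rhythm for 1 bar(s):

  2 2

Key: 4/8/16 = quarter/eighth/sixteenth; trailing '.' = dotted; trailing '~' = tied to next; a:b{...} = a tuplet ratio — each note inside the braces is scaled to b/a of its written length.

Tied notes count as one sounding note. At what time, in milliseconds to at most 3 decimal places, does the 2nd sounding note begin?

note 2 onset = 2b = 937.5ms

1. 0.0ms @ 0 + 937.5ms (2)
2. 937.5ms @ 2 + 937.5ms (2)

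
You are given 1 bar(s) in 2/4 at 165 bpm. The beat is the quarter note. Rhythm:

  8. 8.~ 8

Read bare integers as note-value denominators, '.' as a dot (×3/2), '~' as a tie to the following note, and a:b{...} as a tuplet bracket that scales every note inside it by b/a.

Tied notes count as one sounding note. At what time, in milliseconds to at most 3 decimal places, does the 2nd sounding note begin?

note 2 onset = 3/4b = 272.727ms

1. 0.0ms @ 0 + 272.727ms (3/4)
2. 272.727ms @ 3/4 + 454.545ms (5/4)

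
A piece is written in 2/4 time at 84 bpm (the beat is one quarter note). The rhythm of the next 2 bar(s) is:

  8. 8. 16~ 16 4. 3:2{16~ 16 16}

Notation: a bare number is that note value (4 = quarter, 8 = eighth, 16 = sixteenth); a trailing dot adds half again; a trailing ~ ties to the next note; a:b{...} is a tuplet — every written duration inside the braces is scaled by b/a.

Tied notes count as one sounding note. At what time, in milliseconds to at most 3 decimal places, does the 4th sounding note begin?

1. 0.0ms @ 0 + 535.714ms (3/4)
2. 535.714ms @ 3/4 + 535.714ms (3/4)
3. 1071.429ms @ 3/2 + 357.143ms (1/2)
4. 1428.571ms @ 2 + 1071.429ms (3/2)
5. 2500.0ms @ 7/2 + 238.095ms (1/3)
6. 2738.095ms @ 23/6 + 119.048ms (1/6)

note 4 onset = 2b = 1428.571ms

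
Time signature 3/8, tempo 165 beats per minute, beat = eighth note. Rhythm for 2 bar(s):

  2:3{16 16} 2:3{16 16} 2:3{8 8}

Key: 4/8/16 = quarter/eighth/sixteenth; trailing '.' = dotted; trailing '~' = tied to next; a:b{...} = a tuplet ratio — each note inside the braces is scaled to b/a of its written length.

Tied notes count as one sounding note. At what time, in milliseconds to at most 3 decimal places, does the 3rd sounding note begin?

note 3 onset = 3/2b = 545.455ms

1. 0.0ms @ 0 + 272.727ms (3/4)
2. 272.727ms @ 3/4 + 272.727ms (3/4)
3. 545.455ms @ 3/2 + 272.727ms (3/4)
4. 818.182ms @ 9/4 + 272.727ms (3/4)
5. 1090.909ms @ 3 + 545.455ms (3/2)
6. 1636.364ms @ 9/2 + 545.455ms (3/2)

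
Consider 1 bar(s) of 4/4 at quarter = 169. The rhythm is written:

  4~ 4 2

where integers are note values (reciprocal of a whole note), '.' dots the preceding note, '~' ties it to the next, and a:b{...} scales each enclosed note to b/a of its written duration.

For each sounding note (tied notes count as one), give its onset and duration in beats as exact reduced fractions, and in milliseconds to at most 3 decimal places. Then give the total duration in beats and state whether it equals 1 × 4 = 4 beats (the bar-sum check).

1) 0.0ms=0b +710.059ms=2b
2) 710.059ms=2b +710.059ms=2b
Σ=4b of 4 (169bpm 4/4) — PASS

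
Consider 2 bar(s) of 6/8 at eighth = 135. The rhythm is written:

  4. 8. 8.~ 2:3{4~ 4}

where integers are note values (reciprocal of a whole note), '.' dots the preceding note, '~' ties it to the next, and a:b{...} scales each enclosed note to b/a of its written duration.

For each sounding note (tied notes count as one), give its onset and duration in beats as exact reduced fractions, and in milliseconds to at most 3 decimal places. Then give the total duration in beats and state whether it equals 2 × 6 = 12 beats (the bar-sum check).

1) 0.0ms=0b +1333.333ms=3b
2) 1333.333ms=3b +666.667ms=3/2b
3) 2000.0ms=9/2b +3333.333ms=15/2b
Σ=12b of 12 (135bpm 6/8) — PASS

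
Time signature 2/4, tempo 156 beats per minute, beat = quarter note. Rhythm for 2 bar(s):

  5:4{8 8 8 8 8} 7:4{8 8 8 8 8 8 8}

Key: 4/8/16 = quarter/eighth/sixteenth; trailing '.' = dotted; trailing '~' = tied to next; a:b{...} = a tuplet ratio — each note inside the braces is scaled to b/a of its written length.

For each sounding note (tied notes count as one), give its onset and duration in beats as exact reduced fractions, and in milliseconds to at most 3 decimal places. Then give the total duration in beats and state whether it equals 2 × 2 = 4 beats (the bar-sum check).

1) 0.0ms=0b +153.846ms=2/5b
2) 153.846ms=2/5b +153.846ms=2/5b
3) 307.692ms=4/5b +153.846ms=2/5b
4) 461.538ms=6/5b +153.846ms=2/5b
5) 615.385ms=8/5b +153.846ms=2/5b
6) 769.231ms=2b +109.89ms=2/7b
7) 879.121ms=16/7b +109.89ms=2/7b
8) 989.011ms=18/7b +109.89ms=2/7b
9) 1098.901ms=20/7b +109.89ms=2/7b
10) 1208.791ms=22/7b +109.89ms=2/7b
11) 1318.681ms=24/7b +109.89ms=2/7b
12) 1428.571ms=26/7b +109.89ms=2/7b
Σ=4b of 4 (156bpm 2/4) — PASS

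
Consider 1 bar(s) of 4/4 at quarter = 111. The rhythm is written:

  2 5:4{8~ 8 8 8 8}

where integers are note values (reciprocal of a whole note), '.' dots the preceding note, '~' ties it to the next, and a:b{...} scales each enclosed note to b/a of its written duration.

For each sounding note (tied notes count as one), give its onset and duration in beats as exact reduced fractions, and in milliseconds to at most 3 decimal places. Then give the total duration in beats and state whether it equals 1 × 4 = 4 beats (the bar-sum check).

1) 0.0ms=0b +1081.081ms=2b
2) 1081.081ms=2b +432.432ms=4/5b
3) 1513.514ms=14/5b +216.216ms=2/5b
4) 1729.73ms=16/5b +216.216ms=2/5b
5) 1945.946ms=18/5b +216.216ms=2/5b
Σ=4b of 4 (111bpm 4/4) — PASS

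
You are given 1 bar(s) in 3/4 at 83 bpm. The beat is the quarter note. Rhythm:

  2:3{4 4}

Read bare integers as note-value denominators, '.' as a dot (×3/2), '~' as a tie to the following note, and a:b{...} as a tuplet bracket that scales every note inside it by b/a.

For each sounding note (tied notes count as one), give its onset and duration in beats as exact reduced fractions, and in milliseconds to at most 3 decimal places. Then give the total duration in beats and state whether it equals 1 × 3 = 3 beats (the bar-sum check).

1) 0.0ms=0b +1084.337ms=3/2b
2) 1084.337ms=3/2b +1084.337ms=3/2b
Σ=3b of 3 (83bpm 3/4) — PASS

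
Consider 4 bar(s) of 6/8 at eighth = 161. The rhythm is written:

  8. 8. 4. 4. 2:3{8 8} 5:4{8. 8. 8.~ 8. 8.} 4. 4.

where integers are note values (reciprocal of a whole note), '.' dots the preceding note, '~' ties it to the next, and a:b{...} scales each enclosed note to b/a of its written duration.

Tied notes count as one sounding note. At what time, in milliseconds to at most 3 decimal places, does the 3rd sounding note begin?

note 3 onset = 3b = 1118.012ms

1. 0.0ms @ 0 + 559.006ms (3/2)
2. 559.006ms @ 3/2 + 559.006ms (3/2)
3. 1118.012ms @ 3 + 1118.012ms (3)
4. 2236.025ms @ 6 + 1118.012ms (3)
5. 3354.037ms @ 9 + 559.006ms (3/2)
6. 3913.043ms @ 21/2 + 559.006ms (3/2)
7. 4472.05ms @ 12 + 447.205ms (6/5)
8. 4919.255ms @ 66/5 + 447.205ms (6/5)
9. 5366.46ms @ 72/5 + 894.41ms (12/5)
10. 6260.87ms @ 84/5 + 447.205ms (6/5)
11. 6708.075ms @ 18 + 1118.012ms (3)
12. 7826.087ms @ 21 + 1118.012ms (3)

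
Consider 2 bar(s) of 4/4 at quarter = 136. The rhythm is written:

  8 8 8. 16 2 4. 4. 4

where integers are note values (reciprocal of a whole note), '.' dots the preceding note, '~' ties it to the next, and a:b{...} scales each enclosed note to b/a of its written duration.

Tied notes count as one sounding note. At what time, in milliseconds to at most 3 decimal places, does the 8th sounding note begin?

1. 0.0ms @ 0 + 220.588ms (1/2)
2. 220.588ms @ 1/2 + 220.588ms (1/2)
3. 441.176ms @ 1 + 330.882ms (3/4)
4. 772.059ms @ 7/4 + 110.294ms (1/4)
5. 882.353ms @ 2 + 882.353ms (2)
6. 1764.706ms @ 4 + 661.765ms (3/2)
7. 2426.471ms @ 11/2 + 661.765ms (3/2)
8. 3088.235ms @ 7 + 441.176ms (1)

note 8 onset = 7b = 3088.235ms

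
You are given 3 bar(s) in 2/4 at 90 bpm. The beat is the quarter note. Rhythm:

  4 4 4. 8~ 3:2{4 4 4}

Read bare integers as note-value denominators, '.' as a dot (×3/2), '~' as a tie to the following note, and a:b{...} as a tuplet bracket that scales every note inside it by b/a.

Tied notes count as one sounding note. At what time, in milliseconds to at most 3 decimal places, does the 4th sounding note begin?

1. 0.0ms @ 0 + 666.667ms (1)
2. 666.667ms @ 1 + 666.667ms (1)
3. 1333.333ms @ 2 + 1000.0ms (3/2)
4. 2333.333ms @ 7/2 + 777.778ms (7/6)
5. 3111.111ms @ 14/3 + 444.444ms (2/3)
6. 3555.556ms @ 16/3 + 444.444ms (2/3)

note 4 onset = 7/2b = 2333.333ms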